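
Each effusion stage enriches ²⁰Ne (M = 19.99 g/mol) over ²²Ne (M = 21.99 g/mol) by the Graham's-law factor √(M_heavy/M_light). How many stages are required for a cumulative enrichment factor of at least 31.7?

With α = √(21.99/19.99) per stage, ln α = ½ ln(1.10005) = 0.04768.
Need α^N ≥ 31.7 ⇒ N ≥ ln(31.7) / ln α = 3.456 / 0.04768 = 72.49.
So at least 73 stages are needed.

73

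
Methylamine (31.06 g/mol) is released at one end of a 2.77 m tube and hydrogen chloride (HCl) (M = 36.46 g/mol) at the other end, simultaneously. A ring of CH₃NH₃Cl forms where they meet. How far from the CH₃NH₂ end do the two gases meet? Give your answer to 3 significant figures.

In equal time, each gas travels a distance ∝ its rate ∝ 1/√M, so d_CH₃NH₂/d_HCl = √(M_HCl/M_CH₃NH₂) = √(36.46/31.06) = 1.083.
With d_CH₃NH₂ + d_HCl = 2.77 m, d_HCl = 2.77/(1 + 1.083) = 1.330 m.
d_CH₃NH₂ = 2.77 − 1.330 = 1.44 m.

1.44 m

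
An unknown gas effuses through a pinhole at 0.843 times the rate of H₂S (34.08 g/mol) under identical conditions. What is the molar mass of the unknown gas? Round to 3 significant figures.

By Graham's law, rate_X/rate_H₂S = √(M_H₂S/M_X).
0.843 = √(34.08/M_X)
M_X = 34.08 / 0.843² = 34.08 / 0.7106 = 48.0 g/mol

48.0 g/mol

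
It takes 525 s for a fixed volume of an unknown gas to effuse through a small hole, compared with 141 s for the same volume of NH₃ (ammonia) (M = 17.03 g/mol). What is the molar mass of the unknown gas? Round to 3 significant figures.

236 g/mol

Using Graham's law: t_X/t_NH₃ = √(M_X/M_NH₃).
525/141 = 3.723 = √(M_X/17.03)
M_X = 17.03 × 3.723² = 17.03 × 13.86 = 236 g/mol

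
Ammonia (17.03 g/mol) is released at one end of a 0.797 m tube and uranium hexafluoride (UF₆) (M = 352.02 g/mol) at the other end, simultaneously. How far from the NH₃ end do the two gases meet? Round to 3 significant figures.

The fronts meet when d_NH₃ + d_UF₆ = L with d_NH₃/d_UF₆ = √(M_UF₆/M_NH₃) (Graham's law). Here √(M_UF₆/M_NH₃) = √(352.02/17.03) = 4.546.
With d_NH₃ + d_UF₆ = 0.797 m, d_UF₆ = 0.797/(1 + 4.546) = 0.1437 m.
d_NH₃ = 0.797 − 0.1437 = 0.653 m.

0.653 m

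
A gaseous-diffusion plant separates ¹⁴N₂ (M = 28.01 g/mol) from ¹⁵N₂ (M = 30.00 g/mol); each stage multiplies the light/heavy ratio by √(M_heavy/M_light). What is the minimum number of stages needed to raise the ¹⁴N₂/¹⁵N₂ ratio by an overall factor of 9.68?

Single-stage factor α = √(30.00/28.01), so ln α = ½ ln(1.07105) = 0.03432.
Need α^N ≥ 9.68 ⇒ N ≥ ln(9.68) / ln α = 2.270 / 0.03432 = 66.15.
So at least 67 stages are needed.

67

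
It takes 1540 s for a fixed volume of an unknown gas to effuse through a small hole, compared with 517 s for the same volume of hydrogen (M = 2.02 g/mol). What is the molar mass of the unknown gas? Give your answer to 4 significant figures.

Using Graham's law: t_X/t_H₂ = √(M_X/M_H₂).
1540/517 = 2.979 = √(M_X/2.02)
M_X = 2.02 × 2.979² = 2.02 × 8.873 = 17.92 g/mol

17.92 g/mol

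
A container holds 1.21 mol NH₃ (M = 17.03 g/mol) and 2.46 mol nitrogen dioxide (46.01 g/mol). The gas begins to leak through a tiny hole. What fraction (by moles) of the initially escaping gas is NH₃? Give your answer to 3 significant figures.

0.447

Effusion rate of each component ∝ n_i/√M_i (partial pressure × 1/√M).
Mole fraction of NH₃ in the effusate = (n_NH₃/√M_NH₃) / (n_NH₃/√M_NH₃ + n_NO₂/√M_NO₂)
= (1.21/√17.03) / (1.21/√17.03 + 2.46/√46.01) = 0.2932/(0.2932 + 0.3627) = 0.447.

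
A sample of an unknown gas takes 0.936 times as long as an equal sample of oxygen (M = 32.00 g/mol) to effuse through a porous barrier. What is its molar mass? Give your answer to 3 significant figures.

28.0 g/mol

Since effusion rate ∝ 1/√M, t_X/t_O₂ = √(M_X/M_O₂).
0.936 = √(M_X/32.00)
M_X = 32.00 × 0.936² = 32.00 × 0.8761 = 28.0 g/mol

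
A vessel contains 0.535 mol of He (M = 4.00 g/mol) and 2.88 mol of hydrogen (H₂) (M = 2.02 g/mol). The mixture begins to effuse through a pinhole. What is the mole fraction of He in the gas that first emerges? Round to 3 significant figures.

Each component's effusion rate ∝ (its partial pressure)·(1/√M) ∝ n_i/√M_i.
x_He(eff) = (n_He/√M_He) / (n_He/√M_He + n_H₂/√M_H₂)
= (0.535/√4.00) / (0.535/√4.00 + 2.88/√2.02) = 0.2675/(0.2675 + 2.026) = 0.117.

0.117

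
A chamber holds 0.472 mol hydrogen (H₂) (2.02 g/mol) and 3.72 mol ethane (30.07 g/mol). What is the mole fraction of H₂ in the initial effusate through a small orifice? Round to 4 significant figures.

The effusion rate of species i is ∝ p_i/√M_i ∝ n_i/√M_i.
x_H₂(eff) = (n_H₂/√M_H₂) / (n_H₂/√M_H₂ + n_C₂H₆/√M_C₂H₆)
= (0.472/√2.02) / (0.472/√2.02 + 3.72/√30.07) = 0.3321/(0.3321 + 0.6784) = 0.3287.

0.3287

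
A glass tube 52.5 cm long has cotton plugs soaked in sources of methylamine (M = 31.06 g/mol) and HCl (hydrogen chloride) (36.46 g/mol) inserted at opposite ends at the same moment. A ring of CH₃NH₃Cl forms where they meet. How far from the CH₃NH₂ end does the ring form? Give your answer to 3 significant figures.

The fronts meet when d_CH₃NH₂ + d_HCl = L with d_CH₃NH₂/d_HCl = √(M_HCl/M_CH₃NH₂) (Graham's law). Here √(M_HCl/M_CH₃NH₂) = √(36.46/31.06) = 1.083.
With d_CH₃NH₂ + d_HCl = 52.5 cm, d_HCl = 52.5/(1 + 1.083) = 25.20 cm.
d_CH₃NH₂ = 52.5 − 25.20 = 27.3 cm.

27.3 cm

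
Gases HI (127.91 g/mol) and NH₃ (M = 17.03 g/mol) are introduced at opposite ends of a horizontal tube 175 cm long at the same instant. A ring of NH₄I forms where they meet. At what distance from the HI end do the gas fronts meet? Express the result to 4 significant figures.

46.78 cm

In equal time, each gas travels a distance ∝ its rate ∝ 1/√M, so d_HI/d_NH₃ = √(M_NH₃/M_HI) = √(17.03/127.91) = 0.3649.
With d_HI + d_NH₃ = 175 cm, d_NH₃ = 175/(1 + 0.3649) = 128.2 cm.
d_HI = 175 − 128.2 = 46.78 cm.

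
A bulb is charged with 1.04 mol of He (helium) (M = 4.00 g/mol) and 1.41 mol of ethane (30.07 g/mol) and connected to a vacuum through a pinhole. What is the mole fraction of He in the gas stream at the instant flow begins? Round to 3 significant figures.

0.669

Effusion rate of each component ∝ n_i/√M_i (partial pressure × 1/√M).
x_He(eff) = (n_He/√M_He) / (n_He/√M_He + n_C₂H₆/√M_C₂H₆)
= (1.04/√4.00) / (1.04/√4.00 + 1.41/√30.07) = 0.5200/(0.5200 + 0.2571) = 0.669.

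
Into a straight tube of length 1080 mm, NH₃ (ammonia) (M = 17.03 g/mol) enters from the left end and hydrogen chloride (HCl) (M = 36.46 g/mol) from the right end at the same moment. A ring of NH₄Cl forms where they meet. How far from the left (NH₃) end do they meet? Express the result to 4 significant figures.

641.5 mm

Graham's law gives d_NH₃/d_HCl = rate_NH₃/rate_HCl = √(M_HCl/M_NH₃) = √(36.46/17.03) = 1.463.
With d_NH₃ + d_HCl = 1080 mm, d_HCl = 1080/(1 + 1.463) = 438.5 mm.
d_NH₃ = 1080 − 438.5 = 641.5 mm.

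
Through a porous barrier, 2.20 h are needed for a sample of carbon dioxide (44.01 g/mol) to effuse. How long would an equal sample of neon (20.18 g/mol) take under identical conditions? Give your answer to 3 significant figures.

From Graham's law, t_Ne/t_CO₂ = √(M_Ne/M_CO₂) = √(20.18/44.01) = √0.4585 = 0.6772.
So the time for Ne is 2.20 × 0.6772 = 1.49 h.

1.49 h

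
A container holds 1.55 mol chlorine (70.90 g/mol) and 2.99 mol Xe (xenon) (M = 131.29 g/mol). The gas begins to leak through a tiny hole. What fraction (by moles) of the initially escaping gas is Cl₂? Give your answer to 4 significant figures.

Effusion rate of each component ∝ n_i/√M_i (partial pressure × 1/√M).
Mole fraction of Cl₂ in the effusate = (n_Cl₂/√M_Cl₂) / (n_Cl₂/√M_Cl₂ + n_Xe/√M_Xe)
= (1.55/√70.90) / (1.55/√70.90 + 2.99/√131.29) = 0.1841/(0.1841 + 0.2609) = 0.4136.

0.4136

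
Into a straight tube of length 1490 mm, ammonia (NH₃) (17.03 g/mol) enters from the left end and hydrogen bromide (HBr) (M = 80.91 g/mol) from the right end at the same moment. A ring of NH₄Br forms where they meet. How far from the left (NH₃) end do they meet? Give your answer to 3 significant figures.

1020 mm

The fronts meet when d_NH₃ + d_HBr = L with d_NH₃/d_HBr = √(M_HBr/M_NH₃) (Graham's law). Here √(M_HBr/M_NH₃) = √(80.91/17.03) = 2.180.
With d_NH₃ + d_HBr = 1490 mm, d_HBr = 1490/(1 + 2.180) = 468.6 mm.
d_NH₃ = 1490 − 468.6 = 1020 mm.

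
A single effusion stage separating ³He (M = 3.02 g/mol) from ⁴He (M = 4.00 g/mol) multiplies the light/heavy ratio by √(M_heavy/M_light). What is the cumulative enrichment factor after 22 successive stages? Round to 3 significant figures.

The single-stage factor is √(M_heavy/M_light), so 22 stages give [√(4.00/3.02)]^22 = (4.00/3.02)^(22/2).
= 1.32450^11 = 22.0.

22.0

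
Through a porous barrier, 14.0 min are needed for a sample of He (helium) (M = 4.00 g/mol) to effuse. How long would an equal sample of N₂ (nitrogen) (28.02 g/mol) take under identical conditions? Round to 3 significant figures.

37.1 min

Using Graham's law: t_N₂/t_He = √(M_N₂/M_He) = √(28.02/4.00) = √7.005 = 2.647.
So the time for N₂ is 14.0 × 2.647 = 37.1 min.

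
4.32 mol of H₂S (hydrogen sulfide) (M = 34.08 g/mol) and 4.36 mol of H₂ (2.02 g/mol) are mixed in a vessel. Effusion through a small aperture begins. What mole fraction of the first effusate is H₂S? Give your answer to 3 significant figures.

Rate_i ∝ x_i/√M_i (Graham's law weighted by mole fraction), so the effusate composition follows n_i/√M_i.
So x_H₂S in the escaping gas = (n_H₂S/√M_H₂S) / Σ(n_i/√M_i)
= (4.32/√34.08) / (4.32/√34.08 + 4.36/√2.02) = 0.7400/(0.7400 + 3.068) = 0.194.

0.194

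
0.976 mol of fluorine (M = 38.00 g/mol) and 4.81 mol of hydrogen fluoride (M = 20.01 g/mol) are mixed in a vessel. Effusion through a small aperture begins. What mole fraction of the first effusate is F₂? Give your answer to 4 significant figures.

0.1283

The effusion rate of species i is ∝ p_i/√M_i ∝ n_i/√M_i.
x_F₂(eff) = (n_F₂/√M_F₂) / (n_F₂/√M_F₂ + n_HF/√M_HF)
= (0.976/√38.00) / (0.976/√38.00 + 4.81/√20.01) = 0.1583/(0.1583 + 1.075) = 0.1283.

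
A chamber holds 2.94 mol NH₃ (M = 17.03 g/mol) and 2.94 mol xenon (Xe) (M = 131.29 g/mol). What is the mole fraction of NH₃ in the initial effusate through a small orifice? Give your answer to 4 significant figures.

0.7352

Rate_i ∝ x_i/√M_i (Graham's law weighted by mole fraction), so the effusate composition follows n_i/√M_i.
So x_NH₃ in the escaping gas = (n_NH₃/√M_NH₃) / Σ(n_i/√M_i)
= (2.94/√17.03) / (2.94/√17.03 + 2.94/√131.29) = 0.7124/(0.7124 + 0.2566) = 0.7352.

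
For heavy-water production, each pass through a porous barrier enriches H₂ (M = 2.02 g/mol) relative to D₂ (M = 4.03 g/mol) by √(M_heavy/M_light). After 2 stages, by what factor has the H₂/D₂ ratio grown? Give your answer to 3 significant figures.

2.00

The single-stage factor is √(M_heavy/M_light), so 2 stages give [√(4.03/2.02)]^2 = (4.03/2.02)^(2/2).
= 1.99505^1 = 2.00.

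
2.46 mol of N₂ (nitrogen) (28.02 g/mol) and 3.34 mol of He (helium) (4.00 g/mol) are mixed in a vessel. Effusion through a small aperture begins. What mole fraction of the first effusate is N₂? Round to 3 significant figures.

0.218

Rate_i ∝ x_i/√M_i (Graham's law weighted by mole fraction), so the effusate composition follows n_i/√M_i.
x_N₂(eff) = (n_N₂/√M_N₂) / (n_N₂/√M_N₂ + n_He/√M_He)
= (2.46/√28.02) / (2.46/√28.02 + 3.34/√4.00) = 0.4647/(0.4647 + 1.670) = 0.218.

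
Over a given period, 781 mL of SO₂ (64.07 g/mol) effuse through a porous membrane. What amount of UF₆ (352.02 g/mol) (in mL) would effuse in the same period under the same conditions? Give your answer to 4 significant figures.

333.2 mL

Since effusion rate ∝ 1/√M, rate_UF₆/rate_SO₂ = √(M_SO₂/M_UF₆) = √(64.07/352.02) = √0.1820 = 0.4266.
So the volume for UF₆ is 781 × 0.4266 = 333.2 mL.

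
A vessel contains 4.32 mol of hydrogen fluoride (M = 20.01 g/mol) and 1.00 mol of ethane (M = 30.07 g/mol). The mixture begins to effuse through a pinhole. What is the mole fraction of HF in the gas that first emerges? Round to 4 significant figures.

Each component's effusion rate ∝ (its partial pressure)·(1/√M) ∝ n_i/√M_i.
x_HF(eff) = (n_HF/√M_HF) / (n_HF/√M_HF + n_C₂H₆/√M_C₂H₆)
= (4.32/√20.01) / (4.32/√20.01 + 1.00/√30.07) = 0.9657/(0.9657 + 0.1824) = 0.8412.

0.8412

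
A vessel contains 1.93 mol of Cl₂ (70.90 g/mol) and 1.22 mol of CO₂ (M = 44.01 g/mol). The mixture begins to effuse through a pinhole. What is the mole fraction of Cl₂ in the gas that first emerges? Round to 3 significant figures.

0.555

Each component's effusion rate ∝ (its partial pressure)·(1/√M) ∝ n_i/√M_i.
x_Cl₂(eff) = (n_Cl₂/√M_Cl₂) / (n_Cl₂/√M_Cl₂ + n_CO₂/√M_CO₂)
= (1.93/√70.90) / (1.93/√70.90 + 1.22/√44.01) = 0.2292/(0.2292 + 0.1839) = 0.555.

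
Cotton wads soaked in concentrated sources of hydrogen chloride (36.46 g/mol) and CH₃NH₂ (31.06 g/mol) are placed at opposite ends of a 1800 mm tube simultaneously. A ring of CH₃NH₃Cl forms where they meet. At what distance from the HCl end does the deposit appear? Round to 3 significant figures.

Distances travelled in equal time are proportional to diffusion rates, so d_HCl/d_CH₃NH₂ = √(M_CH₃NH₂/M_HCl) = √(31.06/36.46) = 0.9230.
With d_HCl + d_CH₃NH₂ = 1800 mm, d_CH₃NH₂ = 1800/(1 + 0.9230) = 936.0 mm.
d_HCl = 1800 − 936.0 = 864 mm.

864 mm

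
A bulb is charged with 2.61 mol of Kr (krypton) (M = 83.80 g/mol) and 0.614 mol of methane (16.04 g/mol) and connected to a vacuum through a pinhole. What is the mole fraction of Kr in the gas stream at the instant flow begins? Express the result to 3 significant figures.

0.650

Rate_i ∝ x_i/√M_i (Graham's law weighted by mole fraction), so the effusate composition follows n_i/√M_i.
x_Kr(eff) = (n_Kr/√M_Kr) / (n_Kr/√M_Kr + n_CH₄/√M_CH₄)
= (2.61/√83.80) / (2.61/√83.80 + 0.614/√16.04) = 0.2851/(0.2851 + 0.1533) = 0.650.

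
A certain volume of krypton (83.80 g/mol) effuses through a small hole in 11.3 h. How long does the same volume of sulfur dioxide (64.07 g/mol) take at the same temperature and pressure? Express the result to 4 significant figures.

9.881 h

Since effusion rate ∝ 1/√M, t_SO₂/t_Kr = √(M_SO₂/M_Kr) = √(64.07/83.80) = √0.7646 = 0.8744.
So the time for SO₂ is 11.3 × 0.8744 = 9.881 h.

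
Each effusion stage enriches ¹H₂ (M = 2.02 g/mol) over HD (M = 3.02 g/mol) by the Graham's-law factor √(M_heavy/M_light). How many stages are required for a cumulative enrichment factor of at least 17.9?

Per stage α = (3.02/2.02)^(1/2) = 1.49505^0.5, giving ln α = 0.2011.
Need α^N ≥ 17.9 ⇒ N ≥ ln(17.9) / ln α = 2.885 / 0.2011 = 14.35.
Minimum whole number of stages: N = 15.

15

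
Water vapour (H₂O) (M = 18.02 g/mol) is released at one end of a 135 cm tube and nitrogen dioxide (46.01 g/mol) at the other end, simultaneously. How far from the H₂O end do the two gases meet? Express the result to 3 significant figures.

Distances travelled in equal time are proportional to diffusion rates, so d_H₂O/d_NO₂ = √(M_NO₂/M_H₂O) = √(46.01/18.02) = 1.598.
With d_H₂O + d_NO₂ = 135 cm, d_NO₂ = 135/(1 + 1.598) = 51.97 cm.
d_H₂O = 135 − 51.97 = 83.0 cm.

83.0 cm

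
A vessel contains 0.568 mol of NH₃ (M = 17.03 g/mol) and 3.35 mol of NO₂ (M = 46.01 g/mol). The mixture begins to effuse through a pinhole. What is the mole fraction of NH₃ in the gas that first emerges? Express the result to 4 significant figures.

0.2179

Each component's effusion rate ∝ (its partial pressure)·(1/√M) ∝ n_i/√M_i.
x_NH₃(eff) = (n_NH₃/√M_NH₃) / (n_NH₃/√M_NH₃ + n_NO₂/√M_NO₂)
= (0.568/√17.03) / (0.568/√17.03 + 3.35/√46.01) = 0.1376/(0.1376 + 0.4939) = 0.2179.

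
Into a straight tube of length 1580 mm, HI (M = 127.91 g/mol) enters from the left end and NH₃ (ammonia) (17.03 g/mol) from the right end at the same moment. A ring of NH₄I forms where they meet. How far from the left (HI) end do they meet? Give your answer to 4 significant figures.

422.4 mm

Distances travelled in equal time are proportional to diffusion rates, so d_HI/d_NH₃ = √(M_NH₃/M_HI) = √(17.03/127.91) = 0.3649.
With d_HI + d_NH₃ = 1580 mm, d_NH₃ = 1580/(1 + 0.3649) = 1158 mm.
d_HI = 1580 − 1158 = 422.4 mm.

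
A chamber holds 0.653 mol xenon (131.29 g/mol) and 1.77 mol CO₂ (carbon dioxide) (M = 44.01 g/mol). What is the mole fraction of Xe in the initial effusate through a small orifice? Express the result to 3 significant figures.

0.176

Each component's effusion rate ∝ (its partial pressure)·(1/√M) ∝ n_i/√M_i.
x_Xe(eff) = (n_Xe/√M_Xe) / (n_Xe/√M_Xe + n_CO₂/√M_CO₂)
= (0.653/√131.29) / (0.653/√131.29 + 1.77/√44.01) = 0.05699/(0.05699 + 0.2668) = 0.176.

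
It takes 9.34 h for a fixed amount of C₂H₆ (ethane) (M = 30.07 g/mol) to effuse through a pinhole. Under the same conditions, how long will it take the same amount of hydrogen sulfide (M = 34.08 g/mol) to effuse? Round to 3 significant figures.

9.94 h

By Graham's law, t_H₂S/t_C₂H₆ = √(M_H₂S/M_C₂H₆) = √(34.08/30.07) = √1.133 = 1.065.
So the time for H₂S is 9.34 × 1.065 = 9.94 h.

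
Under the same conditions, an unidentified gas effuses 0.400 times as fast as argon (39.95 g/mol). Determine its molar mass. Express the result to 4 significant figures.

Using Graham's law: rate_X/rate_Ar = √(M_Ar/M_X).
0.400 = √(39.95/M_X)
M_X = 39.95 / 0.400² = 39.95 / 0.1600 = 249.7 g/mol

249.7 g/mol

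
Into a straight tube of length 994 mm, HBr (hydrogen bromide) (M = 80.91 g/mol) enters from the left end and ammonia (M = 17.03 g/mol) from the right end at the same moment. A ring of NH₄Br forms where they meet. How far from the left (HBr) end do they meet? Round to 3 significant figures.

In equal time, each gas travels a distance ∝ its rate ∝ 1/√M, so d_HBr/d_NH₃ = √(M_NH₃/M_HBr) = √(17.03/80.91) = 0.4588.
With d_HBr + d_NH₃ = 994 mm, d_NH₃ = 994/(1 + 0.4588) = 681.4 mm.
d_HBr = 994 − 681.4 = 313 mm.

313 mm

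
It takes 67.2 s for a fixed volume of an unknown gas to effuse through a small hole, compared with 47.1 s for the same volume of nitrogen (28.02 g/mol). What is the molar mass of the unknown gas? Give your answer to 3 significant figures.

By Graham's law, t_X/t_N₂ = √(M_X/M_N₂).
67.2/47.1 = 1.427 = √(M_X/28.02)
M_X = 28.02 × 1.427² = 28.02 × 2.036 = 57.0 g/mol

57.0 g/mol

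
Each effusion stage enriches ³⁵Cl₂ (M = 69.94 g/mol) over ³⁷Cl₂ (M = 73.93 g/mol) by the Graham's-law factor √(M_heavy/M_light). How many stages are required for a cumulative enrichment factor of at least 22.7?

113

Single-stage factor α = √(73.93/69.94), so ln α = ½ ln(1.05705) = 0.02774.
Need α^N ≥ 22.7 ⇒ N ≥ ln(22.7) / ln α = 3.122 / 0.02774 = 112.56.
Rounding up, N = 113 stages.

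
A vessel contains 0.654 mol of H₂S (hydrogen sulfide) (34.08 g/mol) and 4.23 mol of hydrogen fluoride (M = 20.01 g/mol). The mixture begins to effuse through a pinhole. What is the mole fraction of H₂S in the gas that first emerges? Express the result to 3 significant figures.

0.106

Effusion rate of each component ∝ n_i/√M_i (partial pressure × 1/√M).
Mole fraction of H₂S in the effusate = (n_H₂S/√M_H₂S) / (n_H₂S/√M_H₂S + n_HF/√M_HF)
= (0.654/√34.08) / (0.654/√34.08 + 4.23/√20.01) = 0.1120/(0.1120 + 0.9456) = 0.106.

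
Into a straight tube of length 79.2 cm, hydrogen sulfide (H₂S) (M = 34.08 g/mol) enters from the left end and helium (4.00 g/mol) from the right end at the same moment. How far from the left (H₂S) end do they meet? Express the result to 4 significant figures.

20.21 cm

Distances travelled in equal time are proportional to diffusion rates, so d_H₂S/d_He = √(M_He/M_H₂S) = √(4.00/34.08) = 0.3426.
With d_H₂S + d_He = 79.2 cm, d_He = 79.2/(1 + 0.3426) = 58.99 cm.
d_H₂S = 79.2 − 58.99 = 20.21 cm.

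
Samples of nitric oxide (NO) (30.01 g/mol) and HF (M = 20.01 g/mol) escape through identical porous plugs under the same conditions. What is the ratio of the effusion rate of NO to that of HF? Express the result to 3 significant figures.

By Graham's law, rate_NO/rate_HF = √(M_HF/M_NO) = √(20.01/30.01) = √0.6668 = 0.817.

0.817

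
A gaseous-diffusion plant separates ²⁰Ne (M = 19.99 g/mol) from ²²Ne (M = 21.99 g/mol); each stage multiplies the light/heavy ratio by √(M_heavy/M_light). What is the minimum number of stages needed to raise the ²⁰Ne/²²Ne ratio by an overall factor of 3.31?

With α = √(21.99/19.99) per stage, ln α = ½ ln(1.10005) = 0.04768.
Need α^N ≥ 3.31 ⇒ N ≥ ln(3.31) / ln α = 1.197 / 0.04768 = 25.10.
Minimum whole number of stages: N = 26.

26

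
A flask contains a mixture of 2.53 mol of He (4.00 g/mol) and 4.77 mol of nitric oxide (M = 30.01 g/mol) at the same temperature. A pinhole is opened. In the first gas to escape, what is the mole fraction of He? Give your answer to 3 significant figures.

0.592

Rate_i ∝ x_i/√M_i (Graham's law weighted by mole fraction), so the effusate composition follows n_i/√M_i.
So x_He in the escaping gas = (n_He/√M_He) / Σ(n_i/√M_i)
= (2.53/√4.00) / (2.53/√4.00 + 4.77/√30.01) = 1.265/(1.265 + 0.8707) = 0.592.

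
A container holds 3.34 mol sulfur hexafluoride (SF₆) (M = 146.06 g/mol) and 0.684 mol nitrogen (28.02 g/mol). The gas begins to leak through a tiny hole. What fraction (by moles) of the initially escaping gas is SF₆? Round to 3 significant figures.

The effusion rate of species i is ∝ p_i/√M_i ∝ n_i/√M_i.
So x_SF₆ in the escaping gas = (n_SF₆/√M_SF₆) / Σ(n_i/√M_i)
= (3.34/√146.06) / (3.34/√146.06 + 0.684/√28.02) = 0.2764/(0.2764 + 0.1292) = 0.681.

0.681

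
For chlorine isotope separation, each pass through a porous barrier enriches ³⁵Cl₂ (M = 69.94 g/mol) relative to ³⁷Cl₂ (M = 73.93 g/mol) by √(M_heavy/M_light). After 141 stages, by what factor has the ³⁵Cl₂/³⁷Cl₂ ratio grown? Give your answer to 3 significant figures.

Each stage multiplies the ratio by α = √(73.93/69.94), so after 141 stages the overall factor is α^141 = (73.93/69.94)^(141/2).
= 1.05705^(141/2) = 50.0.

50.0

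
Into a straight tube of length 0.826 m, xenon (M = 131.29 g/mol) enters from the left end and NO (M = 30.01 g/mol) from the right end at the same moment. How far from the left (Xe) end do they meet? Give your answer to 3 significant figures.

Graham's law gives d_Xe/d_NO = rate_Xe/rate_NO = √(M_NO/M_Xe) = √(30.01/131.29) = 0.4781.
With d_Xe + d_NO = 0.826 m, d_NO = 0.826/(1 + 0.4781) = 0.5588 m.
d_Xe = 0.826 − 0.5588 = 0.267 m.

0.267 m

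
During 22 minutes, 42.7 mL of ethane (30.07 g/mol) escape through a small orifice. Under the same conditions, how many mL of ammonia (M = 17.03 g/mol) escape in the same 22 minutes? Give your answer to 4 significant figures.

Graham's law gives rate_NH₃/rate_C₂H₆ = √(M_C₂H₆/M_NH₃) = √(30.07/17.03) = √1.766 = 1.329.
So the volume for NH₃ is 42.7 × 1.329 = 56.74 mL.

56.74 mL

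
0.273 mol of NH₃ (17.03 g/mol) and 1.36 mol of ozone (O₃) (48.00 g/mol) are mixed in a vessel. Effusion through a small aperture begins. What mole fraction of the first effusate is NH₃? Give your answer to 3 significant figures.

Rate_i ∝ x_i/√M_i (Graham's law weighted by mole fraction), so the effusate composition follows n_i/√M_i.
Mole fraction of NH₃ in the effusate = (n_NH₃/√M_NH₃) / (n_NH₃/√M_NH₃ + n_O₃/√M_O₃)
= (0.273/√17.03) / (0.273/√17.03 + 1.36/√48.00) = 0.06615/(0.06615 + 0.1963) = 0.252.

0.252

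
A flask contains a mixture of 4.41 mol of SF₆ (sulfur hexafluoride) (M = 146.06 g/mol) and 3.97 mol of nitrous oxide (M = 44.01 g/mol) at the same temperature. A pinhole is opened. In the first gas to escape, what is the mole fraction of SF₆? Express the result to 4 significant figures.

Effusion rate of each component ∝ n_i/√M_i (partial pressure × 1/√M).
x_SF₆(eff) = (n_SF₆/√M_SF₆) / (n_SF₆/√M_SF₆ + n_N₂O/√M_N₂O)
= (4.41/√146.06) / (4.41/√146.06 + 3.97/√44.01) = 0.3649/(0.3649 + 0.5984) = 0.3788.

0.3788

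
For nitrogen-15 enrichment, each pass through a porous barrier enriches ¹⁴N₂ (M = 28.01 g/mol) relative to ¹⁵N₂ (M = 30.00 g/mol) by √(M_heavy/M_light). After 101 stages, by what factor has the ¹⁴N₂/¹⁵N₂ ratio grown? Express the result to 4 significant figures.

32.01

The single-stage factor is √(M_heavy/M_light), so 101 stages give [√(30.00/28.01)]^101 = (30.00/28.01)^(101/2).
= 1.07105^(101/2) = 32.01.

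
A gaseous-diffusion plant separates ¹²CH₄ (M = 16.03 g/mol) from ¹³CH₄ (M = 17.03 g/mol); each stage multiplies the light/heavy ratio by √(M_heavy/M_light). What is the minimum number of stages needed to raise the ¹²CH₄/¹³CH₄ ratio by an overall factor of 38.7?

With α = √(17.03/16.03) per stage, ln α = ½ ln(1.06238) = 0.03026.
Need α^N ≥ 38.7 ⇒ N ≥ ln(38.7) / ln α = 3.656 / 0.03026 = 120.83.
Rounding up, N = 121 stages.

121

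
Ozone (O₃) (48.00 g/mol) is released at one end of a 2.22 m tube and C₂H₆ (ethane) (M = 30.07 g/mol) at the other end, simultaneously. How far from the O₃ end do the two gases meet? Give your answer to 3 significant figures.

0.981 m

Distances travelled in equal time are proportional to diffusion rates, so d_O₃/d_C₂H₆ = √(M_C₂H₆/M_O₃) = √(30.07/48.00) = 0.7915.
With d_O₃ + d_C₂H₆ = 2.22 m, d_C₂H₆ = 2.22/(1 + 0.7915) = 1.239 m.
d_O₃ = 2.22 − 1.239 = 0.981 m.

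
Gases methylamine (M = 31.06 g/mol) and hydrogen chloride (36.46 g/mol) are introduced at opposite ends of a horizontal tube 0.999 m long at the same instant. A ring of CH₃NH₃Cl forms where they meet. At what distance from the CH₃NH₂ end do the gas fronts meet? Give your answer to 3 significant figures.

Distances travelled in equal time are proportional to diffusion rates, so d_CH₃NH₂/d_HCl = √(M_HCl/M_CH₃NH₂) = √(36.46/31.06) = 1.083.
With d_CH₃NH₂ + d_HCl = 0.999 m, d_HCl = 0.999/(1 + 1.083) = 0.4795 m.
d_CH₃NH₂ = 0.999 − 0.4795 = 0.520 m.

0.520 m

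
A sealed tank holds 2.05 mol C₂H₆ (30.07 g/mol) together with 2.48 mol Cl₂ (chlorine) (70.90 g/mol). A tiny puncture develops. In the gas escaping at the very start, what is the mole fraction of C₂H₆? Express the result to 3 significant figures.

The effusion rate of species i is ∝ p_i/√M_i ∝ n_i/√M_i.
Mole fraction of C₂H₆ in the effusate = (n_C₂H₆/√M_C₂H₆) / (n_C₂H₆/√M_C₂H₆ + n_Cl₂/√M_Cl₂)
= (2.05/√30.07) / (2.05/√30.07 + 2.48/√70.90) = 0.3738/(0.3738 + 0.2945) = 0.559.

0.559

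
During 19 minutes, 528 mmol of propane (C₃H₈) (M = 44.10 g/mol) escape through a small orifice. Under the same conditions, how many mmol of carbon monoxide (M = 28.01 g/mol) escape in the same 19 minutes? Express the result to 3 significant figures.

663 mmol

Graham's law gives rate_CO/rate_C₃H₈ = √(M_C₃H₈/M_CO) = √(44.10/28.01) = √1.574 = 1.255.
So the amount for CO is 528 × 1.255 = 663 mmol.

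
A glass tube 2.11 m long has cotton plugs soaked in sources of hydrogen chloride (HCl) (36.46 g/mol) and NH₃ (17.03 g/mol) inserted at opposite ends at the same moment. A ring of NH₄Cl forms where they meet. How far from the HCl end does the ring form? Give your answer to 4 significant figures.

Distances travelled in equal time are proportional to diffusion rates, so d_HCl/d_NH₃ = √(M_NH₃/M_HCl) = √(17.03/36.46) = 0.6834.
With d_HCl + d_NH₃ = 2.11 m, d_NH₃ = 2.11/(1 + 0.6834) = 1.253 m.
d_HCl = 2.11 − 1.253 = 0.8566 m.

0.8566 m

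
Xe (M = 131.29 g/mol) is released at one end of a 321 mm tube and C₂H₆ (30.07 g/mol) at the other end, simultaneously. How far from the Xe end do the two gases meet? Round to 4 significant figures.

In equal time, each gas travels a distance ∝ its rate ∝ 1/√M, so d_Xe/d_C₂H₆ = √(M_C₂H₆/M_Xe) = √(30.07/131.29) = 0.4786.
With d_Xe + d_C₂H₆ = 321 mm, d_C₂H₆ = 321/(1 + 0.4786) = 217.1 mm.
d_Xe = 321 − 217.1 = 103.9 mm.

103.9 mm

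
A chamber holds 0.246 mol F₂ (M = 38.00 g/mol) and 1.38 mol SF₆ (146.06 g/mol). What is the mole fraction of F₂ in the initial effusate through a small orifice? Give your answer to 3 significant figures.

0.259

Rate_i ∝ x_i/√M_i (Graham's law weighted by mole fraction), so the effusate composition follows n_i/√M_i.
Mole fraction of F₂ in the effusate = (n_F₂/√M_F₂) / (n_F₂/√M_F₂ + n_SF₆/√M_SF₆)
= (0.246/√38.00) / (0.246/√38.00 + 1.38/√146.06) = 0.03991/(0.03991 + 0.1142) = 0.259.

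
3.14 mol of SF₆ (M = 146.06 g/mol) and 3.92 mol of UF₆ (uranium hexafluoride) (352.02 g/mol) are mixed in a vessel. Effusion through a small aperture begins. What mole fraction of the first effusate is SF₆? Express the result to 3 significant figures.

Effusion rate of each component ∝ n_i/√M_i (partial pressure × 1/√M).
Mole fraction of SF₆ in the effusate = (n_SF₆/√M_SF₆) / (n_SF₆/√M_SF₆ + n_UF₆/√M_UF₆)
= (3.14/√146.06) / (3.14/√146.06 + 3.92/√352.02) = 0.2598/(0.2598 + 0.2089) = 0.554.

0.554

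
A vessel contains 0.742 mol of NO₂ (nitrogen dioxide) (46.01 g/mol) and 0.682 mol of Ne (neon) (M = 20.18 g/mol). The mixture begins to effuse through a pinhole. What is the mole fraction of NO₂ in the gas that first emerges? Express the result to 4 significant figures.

0.4188

The effusion rate of species i is ∝ p_i/√M_i ∝ n_i/√M_i.
x_NO₂(eff) = (n_NO₂/√M_NO₂) / (n_NO₂/√M_NO₂ + n_Ne/√M_Ne)
= (0.742/√46.01) / (0.742/√46.01 + 0.682/√20.18) = 0.1094/(0.1094 + 0.1518) = 0.4188.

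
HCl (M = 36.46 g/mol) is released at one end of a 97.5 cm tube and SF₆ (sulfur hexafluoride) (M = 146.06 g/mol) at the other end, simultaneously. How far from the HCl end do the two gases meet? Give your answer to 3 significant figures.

Graham's law gives d_HCl/d_SF₆ = rate_HCl/rate_SF₆ = √(M_SF₆/M_HCl) = √(146.06/36.46) = 2.002.
With d_HCl + d_SF₆ = 97.5 cm, d_SF₆ = 97.5/(1 + 2.002) = 32.48 cm.
d_HCl = 97.5 − 32.48 = 65.0 cm.

65.0 cm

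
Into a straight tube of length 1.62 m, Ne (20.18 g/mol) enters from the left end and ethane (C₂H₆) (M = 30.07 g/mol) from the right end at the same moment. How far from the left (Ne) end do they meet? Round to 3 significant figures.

0.890 m

The fronts meet when d_Ne + d_C₂H₆ = L with d_Ne/d_C₂H₆ = √(M_C₂H₆/M_Ne) (Graham's law). Here √(M_C₂H₆/M_Ne) = √(30.07/20.18) = 1.221.
With d_Ne + d_C₂H₆ = 1.62 m, d_C₂H₆ = 1.62/(1 + 1.221) = 0.7295 m.
d_Ne = 1.62 − 0.7295 = 0.890 m.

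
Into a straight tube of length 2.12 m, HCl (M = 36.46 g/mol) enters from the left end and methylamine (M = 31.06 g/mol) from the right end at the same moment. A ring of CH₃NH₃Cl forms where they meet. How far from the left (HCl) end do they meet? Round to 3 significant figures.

1.02 m

Graham's law gives d_HCl/d_CH₃NH₂ = rate_HCl/rate_CH₃NH₂ = √(M_CH₃NH₂/M_HCl) = √(31.06/36.46) = 0.9230.
With d_HCl + d_CH₃NH₂ = 2.12 m, d_CH₃NH₂ = 2.12/(1 + 0.9230) = 1.102 m.
d_HCl = 2.12 − 1.102 = 1.02 m.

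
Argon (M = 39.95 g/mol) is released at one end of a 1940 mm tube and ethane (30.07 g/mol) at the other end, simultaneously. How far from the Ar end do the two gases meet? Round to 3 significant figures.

901 mm

Distances travelled in equal time are proportional to diffusion rates, so d_Ar/d_C₂H₆ = √(M_C₂H₆/M_Ar) = √(30.07/39.95) = 0.8676.
With d_Ar + d_C₂H₆ = 1940 mm, d_C₂H₆ = 1940/(1 + 0.8676) = 1039 mm.
d_Ar = 1940 − 1039 = 901 mm.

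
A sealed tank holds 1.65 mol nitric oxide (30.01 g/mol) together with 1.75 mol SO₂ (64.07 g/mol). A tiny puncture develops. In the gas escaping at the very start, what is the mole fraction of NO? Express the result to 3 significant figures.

0.579

Rate_i ∝ x_i/√M_i (Graham's law weighted by mole fraction), so the effusate composition follows n_i/√M_i.
Mole fraction of NO in the effusate = (n_NO/√M_NO) / (n_NO/√M_NO + n_SO₂/√M_SO₂)
= (1.65/√30.01) / (1.65/√30.01 + 1.75/√64.07) = 0.3012/(0.3012 + 0.2186) = 0.579.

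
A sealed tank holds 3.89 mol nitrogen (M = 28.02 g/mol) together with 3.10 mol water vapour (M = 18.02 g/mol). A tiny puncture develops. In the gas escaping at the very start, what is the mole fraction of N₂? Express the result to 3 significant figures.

0.502

Effusion rate of each component ∝ n_i/√M_i (partial pressure × 1/√M).
So x_N₂ in the escaping gas = (n_N₂/√M_N₂) / Σ(n_i/√M_i)
= (3.89/√28.02) / (3.89/√28.02 + 3.10/√18.02) = 0.7349/(0.7349 + 0.7303) = 0.502.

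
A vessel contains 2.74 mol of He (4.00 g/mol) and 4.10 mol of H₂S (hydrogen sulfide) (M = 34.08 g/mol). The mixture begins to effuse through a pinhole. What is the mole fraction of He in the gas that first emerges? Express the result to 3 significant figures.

Rate_i ∝ x_i/√M_i (Graham's law weighted by mole fraction), so the effusate composition follows n_i/√M_i.
So x_He in the escaping gas = (n_He/√M_He) / Σ(n_i/√M_i)
= (2.74/√4.00) / (2.74/√4.00 + 4.10/√34.08) = 1.370/(1.370 + 0.7023) = 0.661.

0.661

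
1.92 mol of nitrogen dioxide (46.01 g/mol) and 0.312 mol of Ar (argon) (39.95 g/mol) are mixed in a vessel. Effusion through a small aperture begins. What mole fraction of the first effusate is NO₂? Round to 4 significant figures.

0.8515

The effusion rate of species i is ∝ p_i/√M_i ∝ n_i/√M_i.
x_NO₂(eff) = (n_NO₂/√M_NO₂) / (n_NO₂/√M_NO₂ + n_Ar/√M_Ar)
= (1.92/√46.01) / (1.92/√46.01 + 0.312/√39.95) = 0.2831/(0.2831 + 0.04936) = 0.8515.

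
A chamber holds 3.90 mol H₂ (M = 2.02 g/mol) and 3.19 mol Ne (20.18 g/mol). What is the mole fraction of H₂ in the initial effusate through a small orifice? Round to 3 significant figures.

Each component's effusion rate ∝ (its partial pressure)·(1/√M) ∝ n_i/√M_i.
Mole fraction of H₂ in the effusate = (n_H₂/√M_H₂) / (n_H₂/√M_H₂ + n_Ne/√M_Ne)
= (3.90/√2.02) / (3.90/√2.02 + 3.19/√20.18) = 2.744/(2.744 + 0.7101) = 0.794.

0.794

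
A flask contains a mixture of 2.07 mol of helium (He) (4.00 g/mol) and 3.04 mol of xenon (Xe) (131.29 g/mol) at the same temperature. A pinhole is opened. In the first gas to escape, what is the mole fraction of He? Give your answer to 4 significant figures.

0.7960

Each component's effusion rate ∝ (its partial pressure)·(1/√M) ∝ n_i/√M_i.
x_He(eff) = (n_He/√M_He) / (n_He/√M_He + n_Xe/√M_Xe)
= (2.07/√4.00) / (2.07/√4.00 + 3.04/√131.29) = 1.035/(1.035 + 0.2653) = 0.7960.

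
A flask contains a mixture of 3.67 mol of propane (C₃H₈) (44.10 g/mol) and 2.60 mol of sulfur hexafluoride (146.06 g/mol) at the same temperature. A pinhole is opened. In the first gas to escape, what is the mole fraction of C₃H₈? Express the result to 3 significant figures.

0.720

Effusion rate of each component ∝ n_i/√M_i (partial pressure × 1/√M).
Mole fraction of C₃H₈ in the effusate = (n_C₃H₈/√M_C₃H₈) / (n_C₃H₈/√M_C₃H₈ + n_SF₆/√M_SF₆)
= (3.67/√44.10) / (3.67/√44.10 + 2.60/√146.06) = 0.5526/(0.5526 + 0.2151) = 0.720.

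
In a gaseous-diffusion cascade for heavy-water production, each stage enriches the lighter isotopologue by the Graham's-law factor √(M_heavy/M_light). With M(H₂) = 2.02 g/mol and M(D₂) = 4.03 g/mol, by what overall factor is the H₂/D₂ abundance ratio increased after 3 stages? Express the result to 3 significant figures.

2.82

The single-stage factor is √(M_heavy/M_light), so 3 stages give [√(4.03/2.02)]^3 = (4.03/2.02)^(3/2).
= 1.99505^(3/2) = 2.82.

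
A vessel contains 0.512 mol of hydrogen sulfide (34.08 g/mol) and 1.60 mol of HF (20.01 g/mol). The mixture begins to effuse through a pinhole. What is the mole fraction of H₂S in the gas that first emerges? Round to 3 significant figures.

0.197

The effusion rate of species i is ∝ p_i/√M_i ∝ n_i/√M_i.
x_H₂S(eff) = (n_H₂S/√M_H₂S) / (n_H₂S/√M_H₂S + n_HF/√M_HF)
= (0.512/√34.08) / (0.512/√34.08 + 1.60/√20.01) = 0.08770/(0.08770 + 0.3577) = 0.197.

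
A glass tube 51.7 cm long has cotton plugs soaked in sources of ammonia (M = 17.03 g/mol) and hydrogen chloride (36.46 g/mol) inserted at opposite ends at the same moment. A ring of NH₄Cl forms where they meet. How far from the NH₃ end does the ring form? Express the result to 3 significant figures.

30.7 cm

The fronts meet when d_NH₃ + d_HCl = L with d_NH₃/d_HCl = √(M_HCl/M_NH₃) (Graham's law). Here √(M_HCl/M_NH₃) = √(36.46/17.03) = 1.463.
With d_NH₃ + d_HCl = 51.7 cm, d_HCl = 51.7/(1 + 1.463) = 20.99 cm.
d_NH₃ = 51.7 − 20.99 = 30.7 cm.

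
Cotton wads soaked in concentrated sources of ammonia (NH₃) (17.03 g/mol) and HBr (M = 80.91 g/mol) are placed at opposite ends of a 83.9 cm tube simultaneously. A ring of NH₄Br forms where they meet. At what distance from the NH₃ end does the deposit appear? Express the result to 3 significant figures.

In equal time, each gas travels a distance ∝ its rate ∝ 1/√M, so d_NH₃/d_HBr = √(M_HBr/M_NH₃) = √(80.91/17.03) = 2.180.
With d_NH₃ + d_HBr = 83.9 cm, d_HBr = 83.9/(1 + 2.180) = 26.39 cm.
d_NH₃ = 83.9 − 26.39 = 57.5 cm.

57.5 cm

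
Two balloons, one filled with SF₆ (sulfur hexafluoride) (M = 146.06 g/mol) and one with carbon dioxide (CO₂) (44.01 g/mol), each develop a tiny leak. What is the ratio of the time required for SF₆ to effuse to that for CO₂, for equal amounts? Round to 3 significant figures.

1.82

From Graham's law, t_SF₆/t_CO₂ = √(M_SF₆/M_CO₂) = √(146.06/44.01) = √3.319 = 1.82.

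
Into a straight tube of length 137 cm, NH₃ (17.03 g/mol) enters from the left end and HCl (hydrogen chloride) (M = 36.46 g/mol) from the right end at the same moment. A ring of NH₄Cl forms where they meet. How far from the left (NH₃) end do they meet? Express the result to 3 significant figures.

81.4 cm

Graham's law gives d_NH₃/d_HCl = rate_NH₃/rate_HCl = √(M_HCl/M_NH₃) = √(36.46/17.03) = 1.463.
With d_NH₃ + d_HCl = 137 cm, d_HCl = 137/(1 + 1.463) = 55.62 cm.
d_NH₃ = 137 − 55.62 = 81.4 cm.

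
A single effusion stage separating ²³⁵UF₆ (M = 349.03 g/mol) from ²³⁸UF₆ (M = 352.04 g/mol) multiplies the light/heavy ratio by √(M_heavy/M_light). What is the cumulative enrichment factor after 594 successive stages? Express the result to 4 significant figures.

12.81

Each stage multiplies the ratio by α = √(352.04/349.03), so after 594 stages the overall factor is α^594 = (352.04/349.03)^(594/2).
= 1.00862^297 = 12.81.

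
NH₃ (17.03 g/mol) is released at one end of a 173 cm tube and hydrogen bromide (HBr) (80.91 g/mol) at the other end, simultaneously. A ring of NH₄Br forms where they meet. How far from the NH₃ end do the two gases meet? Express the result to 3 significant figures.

Distances travelled in equal time are proportional to diffusion rates, so d_NH₃/d_HBr = √(M_HBr/M_NH₃) = √(80.91/17.03) = 2.180.
With d_NH₃ + d_HBr = 173 cm, d_HBr = 173/(1 + 2.180) = 54.41 cm.
d_NH₃ = 173 − 54.41 = 119 cm.

119 cm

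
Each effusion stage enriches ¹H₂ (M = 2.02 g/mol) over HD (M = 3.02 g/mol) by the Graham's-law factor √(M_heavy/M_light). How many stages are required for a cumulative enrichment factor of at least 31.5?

18

Single-stage factor α = √(3.02/2.02), so ln α = ½ ln(1.49505) = 0.2011.
Need α^N ≥ 31.5 ⇒ N ≥ ln(31.5) / ln α = 3.450 / 0.2011 = 17.16.
Minimum whole number of stages: N = 18.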